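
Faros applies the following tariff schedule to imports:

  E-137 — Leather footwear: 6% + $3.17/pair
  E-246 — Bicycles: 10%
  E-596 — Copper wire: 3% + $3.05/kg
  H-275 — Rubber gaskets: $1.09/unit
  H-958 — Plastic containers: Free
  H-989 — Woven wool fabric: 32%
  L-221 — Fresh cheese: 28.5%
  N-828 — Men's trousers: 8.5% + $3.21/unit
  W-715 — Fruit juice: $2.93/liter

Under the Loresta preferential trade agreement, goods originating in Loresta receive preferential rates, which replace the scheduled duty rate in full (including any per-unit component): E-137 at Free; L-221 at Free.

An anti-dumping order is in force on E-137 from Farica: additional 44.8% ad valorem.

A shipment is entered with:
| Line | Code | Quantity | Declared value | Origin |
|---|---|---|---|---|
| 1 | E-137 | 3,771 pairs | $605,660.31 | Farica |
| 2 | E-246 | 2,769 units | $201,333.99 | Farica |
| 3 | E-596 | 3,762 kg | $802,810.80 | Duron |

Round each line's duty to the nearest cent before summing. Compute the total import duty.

Line 1 (E-137, Farica, 3,771 pairs, $605,660.31):
Base rate for E-137 is 6% + $3.17/pair.
E-137 has an FTA preferential rate, but origin Farica is not Loresta; base rate stands.
Additional duty on E-137 from Farica: +44.8%. Applied ad valorem rate: 6% + 44.8% = 50.8%.
Duty = $605,660.31 × 50.8% + 3,771 × $3.17 = $319,629.51.
Line 2 (E-246, Farica, 2,769 units, $201,333.99):
Base rate for E-246 is 10%.
Duty = $201,333.99 × 10% = $20,133.40.
Line 3 (E-596, Duron, 3,762 kg, $802,810.80):
Base rate for E-596 is 3% + $3.05/kg.
Duty = $802,810.80 × 3% + 3,762 × $3.05 = $35,558.42.
Total = $319,629.51 + $20,133.40 + $35,558.42 = $375,321.33.

$375,321.33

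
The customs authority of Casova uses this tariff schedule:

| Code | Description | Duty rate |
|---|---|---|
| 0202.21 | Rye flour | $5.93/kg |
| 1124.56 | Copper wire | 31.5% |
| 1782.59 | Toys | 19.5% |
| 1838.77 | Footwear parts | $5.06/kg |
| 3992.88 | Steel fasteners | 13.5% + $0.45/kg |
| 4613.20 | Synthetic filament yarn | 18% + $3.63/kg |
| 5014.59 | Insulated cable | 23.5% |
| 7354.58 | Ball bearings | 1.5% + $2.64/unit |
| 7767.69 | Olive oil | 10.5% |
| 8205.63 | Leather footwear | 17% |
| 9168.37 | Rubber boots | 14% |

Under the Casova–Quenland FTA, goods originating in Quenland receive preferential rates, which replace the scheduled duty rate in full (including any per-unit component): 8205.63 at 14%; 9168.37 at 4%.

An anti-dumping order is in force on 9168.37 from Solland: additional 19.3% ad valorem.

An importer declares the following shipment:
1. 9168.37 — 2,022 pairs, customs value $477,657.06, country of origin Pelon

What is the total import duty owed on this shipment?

$66,871.99

Line 1 (9168.37, Pelon, 2,022 pairs, $477,657.06):
Base rate for 9168.37 is 14%.
9168.37 has an FTA preferential rate, but origin Pelon is not Quenland; base rate stands.
The additional-duty order on 9168.37 targets Solland, not Pelon; it does not apply.
Duty = $477,657.06 × 14% = $66,871.99.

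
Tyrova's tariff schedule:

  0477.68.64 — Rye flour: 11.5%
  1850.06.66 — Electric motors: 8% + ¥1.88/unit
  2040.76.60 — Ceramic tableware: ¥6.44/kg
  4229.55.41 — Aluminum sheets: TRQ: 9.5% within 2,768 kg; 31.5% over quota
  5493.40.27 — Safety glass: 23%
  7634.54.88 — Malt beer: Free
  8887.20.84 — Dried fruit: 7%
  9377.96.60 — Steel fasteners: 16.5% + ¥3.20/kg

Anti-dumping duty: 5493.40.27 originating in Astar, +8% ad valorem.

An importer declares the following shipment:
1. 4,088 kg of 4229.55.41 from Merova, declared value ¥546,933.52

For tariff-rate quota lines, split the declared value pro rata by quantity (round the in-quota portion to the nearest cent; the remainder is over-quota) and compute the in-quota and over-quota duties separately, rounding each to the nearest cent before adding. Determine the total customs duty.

¥90,811.30

Line 1 (4229.55.41, Merova, 4,088 kg, ¥546,933.52):
Code 4229.55.41 is under a tariff-rate quota (threshold 2,768 kg). In-quota: 2,768 kg at 9.5%; over-quota: 1,320 kg at 31.5%.
Pro-rata value split: in-quota = ¥546,933.52 × 2,768/4,088 = ¥370,330.72; over-quota = ¥546,933.52 − ¥370,330.72 = ¥176,602.80.
In-quota duty = ¥370,330.72 × 9.5% = ¥35,181.42. Over-quota duty = ¥176,602.80 × 31.5% = ¥55,629.88.
Line duty = ¥35,181.42 + ¥55,629.88 = ¥90,811.30.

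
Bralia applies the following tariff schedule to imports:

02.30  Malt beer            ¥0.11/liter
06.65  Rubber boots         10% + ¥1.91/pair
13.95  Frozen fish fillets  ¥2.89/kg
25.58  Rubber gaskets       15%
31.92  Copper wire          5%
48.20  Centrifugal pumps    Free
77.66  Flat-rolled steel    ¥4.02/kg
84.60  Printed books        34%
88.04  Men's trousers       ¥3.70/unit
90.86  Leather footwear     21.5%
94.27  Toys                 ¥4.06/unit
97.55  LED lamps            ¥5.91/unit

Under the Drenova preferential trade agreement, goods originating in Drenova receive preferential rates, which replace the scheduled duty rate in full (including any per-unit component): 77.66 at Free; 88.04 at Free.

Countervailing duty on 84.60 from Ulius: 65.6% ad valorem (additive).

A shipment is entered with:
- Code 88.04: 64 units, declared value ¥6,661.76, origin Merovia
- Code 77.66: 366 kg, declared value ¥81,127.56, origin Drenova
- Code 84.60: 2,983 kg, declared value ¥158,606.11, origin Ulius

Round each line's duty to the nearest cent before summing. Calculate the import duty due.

Line 1 (88.04, Merovia, 64 units, ¥6,661.76):
Base rate for 88.04 is ¥3.70/unit.
88.04 has an FTA preferential rate, but origin Merovia is not Drenova; base rate stands.
Duty = 64 × ¥3.70 = ¥236.80.
Line 2 (77.66, Drenova, 366 kg, ¥81,127.56):
Base rate for 77.66 is ¥4.02/kg.
Origin Drenova qualifies under the Bralia–Drenova agreement and 77.66 is covered: preferential rate Free applies instead.
Duty = ¥81,127.56 × 0% = ¥0.00.
Line 3 (84.60, Ulius, 2,983 kg, ¥158,606.11):
Base rate for 84.60 is 34%.
Additional duty on 84.60 from Ulius: +65.6%. Applied ad valorem rate: 34% + 65.6% = 99.6%.
Duty = ¥158,606.11 × 99.6% = ¥157,971.69.
Total = ¥236.80 + ¥0.00 + ¥157,971.69 = ¥158,208.49.

¥158,208.49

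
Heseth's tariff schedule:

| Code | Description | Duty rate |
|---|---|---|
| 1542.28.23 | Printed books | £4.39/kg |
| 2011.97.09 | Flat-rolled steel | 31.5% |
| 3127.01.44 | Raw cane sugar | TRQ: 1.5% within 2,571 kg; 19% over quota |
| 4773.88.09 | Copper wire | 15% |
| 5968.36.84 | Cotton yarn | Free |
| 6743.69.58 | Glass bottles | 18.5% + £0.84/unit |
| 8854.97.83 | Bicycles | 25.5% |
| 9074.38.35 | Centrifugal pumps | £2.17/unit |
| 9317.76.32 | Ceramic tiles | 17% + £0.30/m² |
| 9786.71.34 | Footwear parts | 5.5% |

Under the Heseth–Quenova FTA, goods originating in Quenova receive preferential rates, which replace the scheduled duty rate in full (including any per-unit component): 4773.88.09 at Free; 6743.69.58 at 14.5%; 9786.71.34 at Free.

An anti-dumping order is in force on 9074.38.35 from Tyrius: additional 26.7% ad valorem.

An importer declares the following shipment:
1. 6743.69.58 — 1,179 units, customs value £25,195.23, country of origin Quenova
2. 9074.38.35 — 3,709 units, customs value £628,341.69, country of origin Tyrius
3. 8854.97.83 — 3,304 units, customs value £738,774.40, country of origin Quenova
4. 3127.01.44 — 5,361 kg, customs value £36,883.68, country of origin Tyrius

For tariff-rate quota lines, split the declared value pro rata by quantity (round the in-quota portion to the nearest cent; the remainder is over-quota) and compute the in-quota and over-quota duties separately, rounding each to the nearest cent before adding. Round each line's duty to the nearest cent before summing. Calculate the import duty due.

Line 1 (6743.69.58, Quenova, 1,179 units, £25,195.23):
Base rate for 6743.69.58 is 18.5% + £0.84/unit.
Origin Quenova qualifies under the Heseth–Quenova agreement and 6743.69.58 is covered: preferential rate 14.5% applies instead.
Duty = £25,195.23 × 14.5% = £3,653.31.
Line 2 (9074.38.35, Tyrius, 3,709 units, £628,341.69):
Base rate for 9074.38.35 is £2.17/unit.
Additional duty on 9074.38.35 from Tyrius: +26.7% ad valorem. Applied ad valorem rate = 26.7%.
Duty = £628,341.69 × 26.7% + 3,709 × £2.17 = £175,815.76.
Line 3 (8854.97.83, Quenova, 3,304 units, £738,774.40):
Base rate for 8854.97.83 is 25.5%.
Origin Quenova is the FTA partner but 8854.97.83 is not on the preference list; base rate stands.
Duty = £738,774.40 × 25.5% = £188,387.47.
Line 4 (3127.01.44, Tyrius, 5,361 kg, £36,883.68):
Code 3127.01.44 is under a tariff-rate quota (threshold 2,571 kg). In-quota: 2,571 kg at 1.5%; over-quota: 2,790 kg at 19%.
Pro-rata value split: in-quota = £36,883.68 × 2,571/5,361 = £17,688.48; over-quota = £36,883.68 − £17,688.48 = £19,195.20.
In-quota duty = £17,688.48 × 1.5% = £265.33. Over-quota duty = £19,195.20 × 19% = £3,647.09.
Line duty = £265.33 + £3,647.09 = £3,912.42.
Total = £3,653.31 + £175,815.76 + £188,387.47 + £3,912.42 = £371,768.96.

£371,768.96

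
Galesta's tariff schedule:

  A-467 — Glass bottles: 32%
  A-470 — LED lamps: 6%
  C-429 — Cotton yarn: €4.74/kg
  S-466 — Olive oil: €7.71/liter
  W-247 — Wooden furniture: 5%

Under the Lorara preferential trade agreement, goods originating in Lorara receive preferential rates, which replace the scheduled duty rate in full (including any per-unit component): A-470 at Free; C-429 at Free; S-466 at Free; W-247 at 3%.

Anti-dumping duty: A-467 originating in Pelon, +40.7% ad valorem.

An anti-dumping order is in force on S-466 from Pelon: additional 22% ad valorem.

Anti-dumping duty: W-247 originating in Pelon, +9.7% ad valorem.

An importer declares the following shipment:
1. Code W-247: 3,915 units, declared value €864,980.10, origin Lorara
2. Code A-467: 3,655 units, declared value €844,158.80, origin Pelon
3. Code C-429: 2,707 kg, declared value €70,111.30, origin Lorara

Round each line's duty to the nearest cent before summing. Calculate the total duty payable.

Line 1 (W-247, Lorara, 3,915 units, €864,980.10):
Base rate for W-247 is 5%.
Origin Lorara qualifies under the Galesta–Lorara agreement and W-247 is covered: preferential rate 3% applies instead.
The additional-duty order on W-247 targets Pelon, not Lorara; it does not apply.
Duty = €864,980.10 × 3% = €25,949.40.
Line 2 (A-467, Pelon, 3,655 units, €844,158.80):
Base rate for A-467 is 32%.
Additional duty on A-467 from Pelon: +40.7%. Applied ad valorem rate: 32% + 40.7% = 72.7%.
Duty = €844,158.80 × 72.7% = €613,703.45.
Line 3 (C-429, Lorara, 2,707 kg, €70,111.30):
Base rate for C-429 is €4.74/kg.
Origin Lorara qualifies under the Galesta–Lorara agreement and C-429 is covered: preferential rate Free applies instead.
Duty = €70,111.30 × 0% = €0.00.
Total = €25,949.40 + €613,703.45 + €0.00 = €639,652.85.

€639,652.85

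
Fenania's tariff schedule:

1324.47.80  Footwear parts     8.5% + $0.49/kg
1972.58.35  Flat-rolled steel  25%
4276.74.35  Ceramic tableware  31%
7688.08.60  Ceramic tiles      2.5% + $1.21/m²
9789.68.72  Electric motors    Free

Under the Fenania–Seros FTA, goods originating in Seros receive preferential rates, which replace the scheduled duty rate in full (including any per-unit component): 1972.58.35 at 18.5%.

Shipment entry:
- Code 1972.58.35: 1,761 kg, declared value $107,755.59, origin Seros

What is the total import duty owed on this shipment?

$19,934.78

Line 1 (1972.58.35, Seros, 1,761 kg, $107,755.59):
Base rate for 1972.58.35 is 25%.
Origin Seros qualifies under the Fenania–Seros agreement and 1972.58.35 is covered: preferential rate 18.5% applies instead.
Duty = $107,755.59 × 18.5% = $19,934.78.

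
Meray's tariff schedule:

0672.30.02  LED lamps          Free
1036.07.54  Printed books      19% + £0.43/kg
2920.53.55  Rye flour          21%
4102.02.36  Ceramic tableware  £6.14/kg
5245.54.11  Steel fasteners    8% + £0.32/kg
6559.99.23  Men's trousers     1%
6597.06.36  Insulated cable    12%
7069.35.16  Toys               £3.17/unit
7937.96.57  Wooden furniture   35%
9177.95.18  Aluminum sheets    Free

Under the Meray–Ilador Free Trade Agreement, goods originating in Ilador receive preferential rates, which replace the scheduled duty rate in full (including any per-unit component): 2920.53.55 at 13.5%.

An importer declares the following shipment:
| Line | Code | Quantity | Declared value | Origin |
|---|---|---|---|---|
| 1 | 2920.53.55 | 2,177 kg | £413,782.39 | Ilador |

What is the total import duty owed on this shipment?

£55,860.62

Line 1 (2920.53.55, Ilador, 2,177 kg, £413,782.39):
Base rate for 2920.53.55 is 21%.
Origin Ilador qualifies under the Meray–Ilador agreement and 2920.53.55 is covered: preferential rate 13.5% applies instead.
Duty = £413,782.39 × 13.5% = £55,860.62.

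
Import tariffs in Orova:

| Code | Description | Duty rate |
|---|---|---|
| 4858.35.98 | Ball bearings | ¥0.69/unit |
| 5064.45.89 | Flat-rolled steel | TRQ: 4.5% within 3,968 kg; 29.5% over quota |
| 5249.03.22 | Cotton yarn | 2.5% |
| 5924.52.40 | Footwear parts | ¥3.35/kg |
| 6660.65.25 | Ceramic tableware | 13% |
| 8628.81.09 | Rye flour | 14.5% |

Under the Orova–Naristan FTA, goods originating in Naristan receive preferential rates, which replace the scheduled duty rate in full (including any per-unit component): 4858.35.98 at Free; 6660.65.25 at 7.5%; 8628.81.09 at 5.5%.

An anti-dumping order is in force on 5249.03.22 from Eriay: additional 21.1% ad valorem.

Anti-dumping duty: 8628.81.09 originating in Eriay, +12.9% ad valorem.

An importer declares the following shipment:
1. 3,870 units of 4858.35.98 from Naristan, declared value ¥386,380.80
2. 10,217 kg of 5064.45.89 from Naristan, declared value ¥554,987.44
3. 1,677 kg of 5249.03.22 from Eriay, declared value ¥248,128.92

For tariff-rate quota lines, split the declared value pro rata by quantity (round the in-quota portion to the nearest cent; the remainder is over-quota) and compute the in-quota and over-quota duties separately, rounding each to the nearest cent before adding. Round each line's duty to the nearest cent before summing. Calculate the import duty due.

Line 1 (4858.35.98, Naristan, 3,870 units, ¥386,380.80):
Base rate for 4858.35.98 is ¥0.69/unit.
Origin Naristan qualifies under the Orova–Naristan agreement and 4858.35.98 is covered: preferential rate Free applies instead.
Duty = ¥386,380.80 × 0% = ¥0.00.
Line 2 (5064.45.89, Naristan, 10,217 kg, ¥554,987.44):
Code 5064.45.89 is under a tariff-rate quota (threshold 3,968 kg). In-quota: 3,968 kg at 4.5%; over-quota: 6,249 kg at 29.5%.
Pro-rata value split: in-quota = ¥554,987.44 × 3,968/10,217 = ¥215,541.76; over-quota = ¥554,987.44 − ¥215,541.76 = ¥339,445.68.
In-quota duty = ¥215,541.76 × 4.5% = ¥9,699.38. Over-quota duty = ¥339,445.68 × 29.5% = ¥100,136.48.
Line duty = ¥9,699.38 + ¥100,136.48 = ¥109,835.86.
Line 3 (5249.03.22, Eriay, 1,677 kg, ¥248,128.92):
Base rate for 5249.03.22 is 2.5%.
Additional duty on 5249.03.22 from Eriay: +21.1%. Applied ad valorem rate: 2.5% + 21.1% = 23.6%.
Duty = ¥248,128.92 × 23.6% = ¥58,558.43.
Total = ¥0.00 + ¥109,835.86 + ¥58,558.43 = ¥168,394.29.

¥168,394.29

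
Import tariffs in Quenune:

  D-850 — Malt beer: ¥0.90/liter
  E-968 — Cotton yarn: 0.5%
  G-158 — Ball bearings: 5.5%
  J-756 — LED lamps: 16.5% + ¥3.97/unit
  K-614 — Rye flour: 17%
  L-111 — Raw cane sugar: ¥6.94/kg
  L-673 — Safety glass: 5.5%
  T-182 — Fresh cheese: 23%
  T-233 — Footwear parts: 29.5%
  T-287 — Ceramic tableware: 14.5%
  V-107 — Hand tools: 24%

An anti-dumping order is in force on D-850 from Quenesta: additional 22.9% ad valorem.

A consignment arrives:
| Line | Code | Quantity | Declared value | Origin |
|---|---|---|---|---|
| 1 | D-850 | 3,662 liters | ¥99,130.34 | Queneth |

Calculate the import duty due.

Line 1 (D-850, Queneth, 3,662 liters, ¥99,130.34):
Base rate for D-850 is ¥0.90/liter.
The additional-duty order on D-850 targets Quenesta, not Queneth; it does not apply.
Duty = 3,662 × ¥0.90 = ¥3,295.80.

¥3,295.80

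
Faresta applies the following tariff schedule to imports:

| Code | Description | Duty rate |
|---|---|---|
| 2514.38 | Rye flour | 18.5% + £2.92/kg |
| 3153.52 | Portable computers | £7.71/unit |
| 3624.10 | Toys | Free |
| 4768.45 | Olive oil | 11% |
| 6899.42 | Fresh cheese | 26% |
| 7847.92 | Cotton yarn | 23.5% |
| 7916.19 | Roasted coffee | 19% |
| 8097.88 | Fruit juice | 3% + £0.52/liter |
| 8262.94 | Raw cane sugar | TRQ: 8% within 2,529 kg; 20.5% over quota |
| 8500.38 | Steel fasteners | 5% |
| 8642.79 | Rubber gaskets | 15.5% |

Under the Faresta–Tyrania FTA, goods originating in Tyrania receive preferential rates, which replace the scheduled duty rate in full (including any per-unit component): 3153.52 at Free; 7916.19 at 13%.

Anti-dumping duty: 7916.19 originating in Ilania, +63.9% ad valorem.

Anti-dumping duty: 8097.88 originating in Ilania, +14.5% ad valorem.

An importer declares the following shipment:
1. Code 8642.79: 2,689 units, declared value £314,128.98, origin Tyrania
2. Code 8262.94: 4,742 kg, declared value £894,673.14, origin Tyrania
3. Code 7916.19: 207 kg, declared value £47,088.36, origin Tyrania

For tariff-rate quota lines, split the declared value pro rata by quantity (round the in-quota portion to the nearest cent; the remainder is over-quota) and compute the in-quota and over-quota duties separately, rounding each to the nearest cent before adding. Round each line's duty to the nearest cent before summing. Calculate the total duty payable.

Line 1 (8642.79, Tyrania, 2,689 units, £314,128.98):
Base rate for 8642.79 is 15.5%.
Origin Tyrania is the FTA partner but 8642.79 is not on the preference list; base rate stands.
Duty = £314,128.98 × 15.5% = £48,689.99.
Line 2 (8262.94, Tyrania, 4,742 kg, £894,673.14):
Code 8262.94 is under a tariff-rate quota (threshold 2,529 kg). In-quota: 2,529 kg at 8%; over-quota: 2,213 kg at 20.5%.
Pro-rata value split: in-quota = £894,673.14 × 2,529/4,742 = £477,146.43; over-quota = £894,673.14 − £477,146.43 = £417,526.71.
In-quota duty = £477,146.43 × 8% = £38,171.71. Over-quota duty = £417,526.71 × 20.5% = £85,592.98.
Line duty = £38,171.71 + £85,592.98 = £123,764.69.
Line 3 (7916.19, Tyrania, 207 kg, £47,088.36):
Base rate for 7916.19 is 19%.
Origin Tyrania qualifies under the Faresta–Tyrania agreement and 7916.19 is covered: preferential rate 13% applies instead.
The additional-duty order on 7916.19 targets Ilania, not Tyrania; it does not apply.
Duty = £47,088.36 × 13% = £6,121.49.
Total = £48,689.99 + £123,764.69 + £6,121.49 = £178,576.17.

£178,576.17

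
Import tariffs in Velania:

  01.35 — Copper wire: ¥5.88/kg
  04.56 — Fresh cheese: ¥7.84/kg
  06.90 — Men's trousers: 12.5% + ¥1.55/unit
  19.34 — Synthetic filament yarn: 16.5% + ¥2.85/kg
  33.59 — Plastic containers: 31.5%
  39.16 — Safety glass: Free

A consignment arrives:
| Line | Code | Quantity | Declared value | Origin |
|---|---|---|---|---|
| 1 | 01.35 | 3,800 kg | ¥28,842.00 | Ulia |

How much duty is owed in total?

Line 1 (01.35, Ulia, 3,800 kg, ¥28,842.00):
Base rate for 01.35 is ¥5.88/kg.
Duty = 3,800 × ¥5.88 = ¥22,344.00.

¥22,344.00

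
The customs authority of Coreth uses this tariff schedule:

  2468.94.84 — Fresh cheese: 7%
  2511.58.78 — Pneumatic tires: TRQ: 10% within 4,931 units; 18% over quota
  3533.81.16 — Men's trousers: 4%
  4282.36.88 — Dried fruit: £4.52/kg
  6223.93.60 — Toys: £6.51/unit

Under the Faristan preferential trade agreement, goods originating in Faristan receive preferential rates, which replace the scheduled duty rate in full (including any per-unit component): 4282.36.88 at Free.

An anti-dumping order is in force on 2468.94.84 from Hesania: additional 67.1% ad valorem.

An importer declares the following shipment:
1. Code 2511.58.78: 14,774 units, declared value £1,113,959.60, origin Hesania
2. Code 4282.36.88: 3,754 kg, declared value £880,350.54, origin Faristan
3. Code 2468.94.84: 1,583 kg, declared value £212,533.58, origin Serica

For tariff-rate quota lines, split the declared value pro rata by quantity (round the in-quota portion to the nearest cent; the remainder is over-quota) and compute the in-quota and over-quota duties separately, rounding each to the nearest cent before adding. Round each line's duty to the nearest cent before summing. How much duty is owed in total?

£185,646.29

Line 1 (2511.58.78, Hesania, 14,774 units, £1,113,959.60):
Code 2511.58.78 is under a tariff-rate quota (threshold 4,931 units). In-quota: 4,931 units at 10%; over-quota: 9,843 units at 18%.
Pro-rata value split: in-quota = £1,113,959.60 × 4,931/14,774 = £371,797.40; over-quota = £1,113,959.60 − £371,797.40 = £742,162.20.
In-quota duty = £371,797.40 × 10% = £37,179.74. Over-quota duty = £742,162.20 × 18% = £133,589.20.
Line duty = £37,179.74 + £133,589.20 = £170,768.94.
Line 2 (4282.36.88, Faristan, 3,754 kg, £880,350.54):
Base rate for 4282.36.88 is £4.52/kg.
Origin Faristan qualifies under the Coreth–Faristan agreement and 4282.36.88 is covered: preferential rate Free applies instead.
Duty = £880,350.54 × 0% = £0.00.
Line 3 (2468.94.84, Serica, 1,583 kg, £212,533.58):
Base rate for 2468.94.84 is 7%.
The additional-duty order on 2468.94.84 targets Hesania, not Serica; it does not apply.
Duty = £212,533.58 × 7% = £14,877.35.
Total = £170,768.94 + £0.00 + £14,877.35 = £185,646.29.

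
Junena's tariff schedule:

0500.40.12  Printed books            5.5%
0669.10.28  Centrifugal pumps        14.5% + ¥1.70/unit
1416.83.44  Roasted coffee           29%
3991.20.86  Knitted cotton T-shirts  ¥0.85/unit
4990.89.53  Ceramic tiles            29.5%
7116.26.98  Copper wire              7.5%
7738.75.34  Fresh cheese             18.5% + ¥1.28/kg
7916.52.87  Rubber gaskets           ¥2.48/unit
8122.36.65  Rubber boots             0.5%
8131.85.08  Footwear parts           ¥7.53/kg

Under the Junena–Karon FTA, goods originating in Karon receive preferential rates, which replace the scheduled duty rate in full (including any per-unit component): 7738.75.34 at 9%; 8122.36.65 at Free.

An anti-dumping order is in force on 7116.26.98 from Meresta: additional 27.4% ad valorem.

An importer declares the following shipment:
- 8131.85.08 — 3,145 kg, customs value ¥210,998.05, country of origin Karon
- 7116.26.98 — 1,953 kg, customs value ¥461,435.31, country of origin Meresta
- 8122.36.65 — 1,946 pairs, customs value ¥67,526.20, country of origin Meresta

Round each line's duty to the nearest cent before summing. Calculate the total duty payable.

¥185,060.40

Line 1 (8131.85.08, Karon, 3,145 kg, ¥210,998.05):
Base rate for 8131.85.08 is ¥7.53/kg.
Origin Karon is the FTA partner but 8131.85.08 is not on the preference list; base rate stands.
Duty = 3,145 × ¥7.53 = ¥23,681.85.
Line 2 (7116.26.98, Meresta, 1,953 kg, ¥461,435.31):
Base rate for 7116.26.98 is 7.5%.
Additional duty on 7116.26.98 from Meresta: +27.4%. Applied ad valorem rate: 7.5% + 27.4% = 34.9%.
Duty = ¥461,435.31 × 34.9% = ¥161,040.92.
Line 3 (8122.36.65, Meresta, 1,946 pairs, ¥67,526.20):
Base rate for 8122.36.65 is 0.5%.
8122.36.65 has an FTA preferential rate, but origin Meresta is not Karon; base rate stands.
Duty = ¥67,526.20 × 0.5% = ¥337.63.
Total = ¥23,681.85 + ¥161,040.92 + ¥337.63 = ¥185,060.40.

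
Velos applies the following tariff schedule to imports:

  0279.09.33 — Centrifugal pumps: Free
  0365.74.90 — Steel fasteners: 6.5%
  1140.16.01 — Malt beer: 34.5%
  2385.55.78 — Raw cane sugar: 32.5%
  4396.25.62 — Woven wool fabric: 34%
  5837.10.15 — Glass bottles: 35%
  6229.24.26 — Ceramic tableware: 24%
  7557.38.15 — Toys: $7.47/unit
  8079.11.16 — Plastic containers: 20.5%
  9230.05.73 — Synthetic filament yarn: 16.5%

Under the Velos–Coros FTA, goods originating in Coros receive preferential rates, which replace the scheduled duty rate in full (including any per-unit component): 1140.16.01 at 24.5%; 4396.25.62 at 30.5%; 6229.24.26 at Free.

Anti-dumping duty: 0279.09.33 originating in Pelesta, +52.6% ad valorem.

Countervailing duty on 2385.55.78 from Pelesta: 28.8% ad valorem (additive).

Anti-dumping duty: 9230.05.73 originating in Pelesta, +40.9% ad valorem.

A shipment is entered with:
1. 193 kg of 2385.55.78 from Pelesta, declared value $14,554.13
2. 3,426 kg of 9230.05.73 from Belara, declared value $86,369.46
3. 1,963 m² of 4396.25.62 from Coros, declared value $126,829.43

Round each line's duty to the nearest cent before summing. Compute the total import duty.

$61,855.62

Line 1 (2385.55.78, Pelesta, 193 kg, $14,554.13):
Base rate for 2385.55.78 is 32.5%.
Additional duty on 2385.55.78 from Pelesta: +28.8%. Applied ad valorem rate: 32.5% + 28.8% = 61.3%.
Duty = $14,554.13 × 61.3% = $8,921.68.
Line 2 (9230.05.73, Belara, 3,426 kg, $86,369.46):
Base rate for 9230.05.73 is 16.5%.
The additional-duty order on 9230.05.73 targets Pelesta, not Belara; it does not apply.
Duty = $86,369.46 × 16.5% = $14,250.96.
Line 3 (4396.25.62, Coros, 1,963 m², $126,829.43):
Base rate for 4396.25.62 is 34%.
Origin Coros qualifies under the Velos–Coros agreement and 4396.25.62 is covered: preferential rate 30.5% applies instead.
Duty = $126,829.43 × 30.5% = $38,682.98.
Total = $8,921.68 + $14,250.96 + $38,682.98 = $61,855.62.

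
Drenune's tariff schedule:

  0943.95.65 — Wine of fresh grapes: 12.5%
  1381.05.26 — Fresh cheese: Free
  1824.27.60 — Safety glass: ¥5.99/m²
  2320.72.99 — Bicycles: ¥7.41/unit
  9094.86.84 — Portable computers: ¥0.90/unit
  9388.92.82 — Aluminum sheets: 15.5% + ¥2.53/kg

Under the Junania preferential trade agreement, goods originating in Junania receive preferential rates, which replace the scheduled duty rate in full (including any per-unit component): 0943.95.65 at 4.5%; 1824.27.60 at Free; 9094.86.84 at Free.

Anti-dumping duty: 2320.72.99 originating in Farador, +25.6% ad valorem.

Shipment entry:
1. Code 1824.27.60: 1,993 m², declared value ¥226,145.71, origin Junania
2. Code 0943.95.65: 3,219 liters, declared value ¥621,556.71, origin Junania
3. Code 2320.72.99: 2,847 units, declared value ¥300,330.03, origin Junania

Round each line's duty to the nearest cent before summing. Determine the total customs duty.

¥49,066.32

Line 1 (1824.27.60, Junania, 1,993 m², ¥226,145.71):
Base rate for 1824.27.60 is ¥5.99/m².
Origin Junania qualifies under the Drenune–Junania agreement and 1824.27.60 is covered: preferential rate Free applies instead.
Duty = ¥226,145.71 × 0% = ¥0.00.
Line 2 (0943.95.65, Junania, 3,219 liters, ¥621,556.71):
Base rate for 0943.95.65 is 12.5%.
Origin Junania qualifies under the Drenune–Junania agreement and 0943.95.65 is covered: preferential rate 4.5% applies instead.
Duty = ¥621,556.71 × 4.5% = ¥27,970.05.
Line 3 (2320.72.99, Junania, 2,847 units, ¥300,330.03):
Base rate for 2320.72.99 is ¥7.41/unit.
Origin Junania is the FTA partner but 2320.72.99 is not on the preference list; base rate stands.
The additional-duty order on 2320.72.99 targets Farador, not Junania; it does not apply.
Duty = 2,847 × ¥7.41 = ¥21,096.27.
Total = ¥0.00 + ¥27,970.05 + ¥21,096.27 = ¥49,066.32.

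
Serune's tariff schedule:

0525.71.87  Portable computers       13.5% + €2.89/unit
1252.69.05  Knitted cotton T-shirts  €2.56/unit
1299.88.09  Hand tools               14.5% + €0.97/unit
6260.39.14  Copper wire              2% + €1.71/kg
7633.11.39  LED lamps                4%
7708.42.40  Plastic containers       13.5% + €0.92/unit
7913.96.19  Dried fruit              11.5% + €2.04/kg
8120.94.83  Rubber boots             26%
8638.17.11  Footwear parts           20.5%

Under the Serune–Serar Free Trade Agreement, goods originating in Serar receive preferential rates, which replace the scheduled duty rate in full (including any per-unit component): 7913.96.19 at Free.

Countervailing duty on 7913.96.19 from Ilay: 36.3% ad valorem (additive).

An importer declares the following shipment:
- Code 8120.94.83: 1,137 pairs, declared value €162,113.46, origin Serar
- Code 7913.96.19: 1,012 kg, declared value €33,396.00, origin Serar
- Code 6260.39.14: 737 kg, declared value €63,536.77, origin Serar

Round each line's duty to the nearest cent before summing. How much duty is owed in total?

€44,680.51

Line 1 (8120.94.83, Serar, 1,137 pairs, €162,113.46):
Base rate for 8120.94.83 is 26%.
Origin Serar is the FTA partner but 8120.94.83 is not on the preference list; base rate stands.
Duty = €162,113.46 × 26% = €42,149.50.
Line 2 (7913.96.19, Serar, 1,012 kg, €33,396.00):
Base rate for 7913.96.19 is 11.5% + €2.04/kg.
Origin Serar qualifies under the Serune–Serar agreement and 7913.96.19 is covered: preferential rate Free applies instead.
The additional-duty order on 7913.96.19 targets Ilay, not Serar; it does not apply.
Duty = €33,396.00 × 0% = €0.00.
Line 3 (6260.39.14, Serar, 737 kg, €63,536.77):
Base rate for 6260.39.14 is 2% + €1.71/kg.
Origin Serar is the FTA partner but 6260.39.14 is not on the preference list; base rate stands.
Duty = €63,536.77 × 2% + 737 × €1.71 = €2,531.01.
Total = €42,149.50 + €0.00 + €2,531.01 = €44,680.51.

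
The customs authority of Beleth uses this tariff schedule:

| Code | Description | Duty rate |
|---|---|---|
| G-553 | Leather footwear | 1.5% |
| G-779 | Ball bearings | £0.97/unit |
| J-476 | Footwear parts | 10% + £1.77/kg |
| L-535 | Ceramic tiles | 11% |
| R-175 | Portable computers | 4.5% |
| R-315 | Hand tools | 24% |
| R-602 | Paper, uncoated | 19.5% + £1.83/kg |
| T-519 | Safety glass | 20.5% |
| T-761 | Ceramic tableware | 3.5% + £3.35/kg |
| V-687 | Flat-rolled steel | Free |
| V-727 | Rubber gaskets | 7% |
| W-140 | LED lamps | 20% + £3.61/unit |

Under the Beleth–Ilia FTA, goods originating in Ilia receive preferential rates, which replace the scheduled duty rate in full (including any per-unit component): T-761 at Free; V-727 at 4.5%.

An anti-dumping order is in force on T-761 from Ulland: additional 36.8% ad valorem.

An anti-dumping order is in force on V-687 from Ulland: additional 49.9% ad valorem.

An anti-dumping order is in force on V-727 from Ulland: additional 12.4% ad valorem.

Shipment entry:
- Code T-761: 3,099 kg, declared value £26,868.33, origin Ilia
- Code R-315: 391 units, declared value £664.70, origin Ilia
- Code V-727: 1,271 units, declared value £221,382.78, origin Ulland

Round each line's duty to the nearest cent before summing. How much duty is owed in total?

£43,107.79

Line 1 (T-761, Ilia, 3,099 kg, £26,868.33):
Base rate for T-761 is 3.5% + £3.35/kg.
Origin Ilia qualifies under the Beleth–Ilia agreement and T-761 is covered: preferential rate Free applies instead.
The additional-duty order on T-761 targets Ulland, not Ilia; it does not apply.
Duty = £26,868.33 × 0% = £0.00.
Line 2 (R-315, Ilia, 391 units, £664.70):
Base rate for R-315 is 24%.
Origin Ilia is the FTA partner but R-315 is not on the preference list; base rate stands.
Duty = £664.70 × 24% = £159.53.
Line 3 (V-727, Ulland, 1,271 units, £221,382.78):
Base rate for V-727 is 7%.
V-727 has an FTA preferential rate, but origin Ulland is not Ilia; base rate stands.
Additional duty on V-727 from Ulland: +12.4%. Applied ad valorem rate: 7% + 12.4% = 19.4%.
Duty = £221,382.78 × 19.4% = £42,948.26.
Total = £0.00 + £159.53 + £42,948.26 = £43,107.79.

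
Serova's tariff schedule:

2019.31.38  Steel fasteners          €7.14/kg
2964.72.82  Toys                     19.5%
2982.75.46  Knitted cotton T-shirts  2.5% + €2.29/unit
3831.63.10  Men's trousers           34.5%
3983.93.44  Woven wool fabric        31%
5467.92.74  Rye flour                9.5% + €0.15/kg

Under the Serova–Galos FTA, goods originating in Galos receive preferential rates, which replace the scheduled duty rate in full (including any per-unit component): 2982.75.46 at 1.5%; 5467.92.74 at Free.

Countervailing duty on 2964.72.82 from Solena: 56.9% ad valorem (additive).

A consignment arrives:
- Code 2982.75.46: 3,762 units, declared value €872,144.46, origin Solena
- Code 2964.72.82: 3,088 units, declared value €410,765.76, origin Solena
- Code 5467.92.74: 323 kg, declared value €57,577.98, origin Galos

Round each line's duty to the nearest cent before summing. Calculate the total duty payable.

Line 1 (2982.75.46, Solena, 3,762 units, €872,144.46):
Base rate for 2982.75.46 is 2.5% + €2.29/unit.
2982.75.46 has an FTA preferential rate, but origin Solena is not Galos; base rate stands.
Duty = €872,144.46 × 2.5% + 3,762 × €2.29 = €30,418.59.
Line 2 (2964.72.82, Solena, 3,088 units, €410,765.76):
Base rate for 2964.72.82 is 19.5%.
Additional duty on 2964.72.82 from Solena: +56.9%. Applied ad valorem rate: 19.5% + 56.9% = 76.4%.
Duty = €410,765.76 × 76.4% = €313,825.04.
Line 3 (5467.92.74, Galos, 323 kg, €57,577.98):
Base rate for 5467.92.74 is 9.5% + €0.15/kg.
Origin Galos qualifies under the Serova–Galos agreement and 5467.92.74 is covered: preferential rate Free applies instead.
Duty = €57,577.98 × 0% = €0.00.
Total = €30,418.59 + €313,825.04 + €0.00 = €344,243.63.

€344,243.63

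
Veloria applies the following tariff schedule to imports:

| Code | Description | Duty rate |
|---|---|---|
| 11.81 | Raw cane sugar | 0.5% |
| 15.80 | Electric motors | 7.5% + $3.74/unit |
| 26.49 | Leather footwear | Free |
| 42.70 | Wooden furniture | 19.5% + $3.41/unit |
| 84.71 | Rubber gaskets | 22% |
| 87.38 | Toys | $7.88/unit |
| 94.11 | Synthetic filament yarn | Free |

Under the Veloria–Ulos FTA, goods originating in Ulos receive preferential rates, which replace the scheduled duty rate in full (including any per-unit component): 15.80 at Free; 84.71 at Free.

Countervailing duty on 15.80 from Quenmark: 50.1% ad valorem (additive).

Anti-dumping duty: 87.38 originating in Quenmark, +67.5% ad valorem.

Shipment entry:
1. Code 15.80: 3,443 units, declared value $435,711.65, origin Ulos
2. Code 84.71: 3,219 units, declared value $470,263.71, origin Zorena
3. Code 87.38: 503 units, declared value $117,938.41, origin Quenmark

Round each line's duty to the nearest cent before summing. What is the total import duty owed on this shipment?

Line 1 (15.80, Ulos, 3,443 units, $435,711.65):
Base rate for 15.80 is 7.5% + $3.74/unit.
Origin Ulos qualifies under the Veloria–Ulos agreement and 15.80 is covered: preferential rate Free applies instead.
The additional-duty order on 15.80 targets Quenmark, not Ulos; it does not apply.
Duty = $435,711.65 × 0% = $0.00.
Line 2 (84.71, Zorena, 3,219 units, $470,263.71):
Base rate for 84.71 is 22%.
84.71 has an FTA preferential rate, but origin Zorena is not Ulos; base rate stands.
Duty = $470,263.71 × 22% = $103,458.02.
Line 3 (87.38, Quenmark, 503 units, $117,938.41):
Base rate for 87.38 is $7.88/unit.
Additional duty on 87.38 from Quenmark: +67.5% ad valorem. Applied ad valorem rate = 67.5%.
Duty = $117,938.41 × 67.5% + 503 × $7.88 = $83,572.07.
Total = $0.00 + $103,458.02 + $83,572.07 = $187,030.09.

$187,030.09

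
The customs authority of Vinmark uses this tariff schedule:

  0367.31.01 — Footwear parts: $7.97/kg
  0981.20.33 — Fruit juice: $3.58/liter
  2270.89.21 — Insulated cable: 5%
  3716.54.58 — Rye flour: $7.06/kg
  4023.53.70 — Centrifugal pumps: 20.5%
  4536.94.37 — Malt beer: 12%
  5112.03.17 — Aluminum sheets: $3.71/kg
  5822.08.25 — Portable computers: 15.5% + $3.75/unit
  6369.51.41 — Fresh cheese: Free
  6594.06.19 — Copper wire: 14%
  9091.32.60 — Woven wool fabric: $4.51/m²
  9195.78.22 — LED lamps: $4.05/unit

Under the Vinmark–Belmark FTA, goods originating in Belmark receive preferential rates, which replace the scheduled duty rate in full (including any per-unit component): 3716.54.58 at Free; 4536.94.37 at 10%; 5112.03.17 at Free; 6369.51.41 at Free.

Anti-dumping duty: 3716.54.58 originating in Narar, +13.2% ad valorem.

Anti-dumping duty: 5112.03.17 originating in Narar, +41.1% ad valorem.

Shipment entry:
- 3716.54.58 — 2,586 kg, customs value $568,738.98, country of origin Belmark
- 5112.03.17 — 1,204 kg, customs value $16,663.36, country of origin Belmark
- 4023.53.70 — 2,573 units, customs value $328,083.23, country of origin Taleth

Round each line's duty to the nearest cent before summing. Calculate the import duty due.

$67,257.06

Line 1 (3716.54.58, Belmark, 2,586 kg, $568,738.98):
Base rate for 3716.54.58 is $7.06/kg.
Origin Belmark qualifies under the Vinmark–Belmark agreement and 3716.54.58 is covered: preferential rate Free applies instead.
The additional-duty order on 3716.54.58 targets Narar, not Belmark; it does not apply.
Duty = $568,738.98 × 0% = $0.00.
Line 2 (5112.03.17, Belmark, 1,204 kg, $16,663.36):
Base rate for 5112.03.17 is $3.71/kg.
Origin Belmark qualifies under the Vinmark–Belmark agreement and 5112.03.17 is covered: preferential rate Free applies instead.
The additional-duty order on 5112.03.17 targets Narar, not Belmark; it does not apply.
Duty = $16,663.36 × 0% = $0.00.
Line 3 (4023.53.70, Taleth, 2,573 units, $328,083.23):
Base rate for 4023.53.70 is 20.5%.
Duty = $328,083.23 × 20.5% = $67,257.06.
Total = $0.00 + $0.00 + $67,257.06 = $67,257.06.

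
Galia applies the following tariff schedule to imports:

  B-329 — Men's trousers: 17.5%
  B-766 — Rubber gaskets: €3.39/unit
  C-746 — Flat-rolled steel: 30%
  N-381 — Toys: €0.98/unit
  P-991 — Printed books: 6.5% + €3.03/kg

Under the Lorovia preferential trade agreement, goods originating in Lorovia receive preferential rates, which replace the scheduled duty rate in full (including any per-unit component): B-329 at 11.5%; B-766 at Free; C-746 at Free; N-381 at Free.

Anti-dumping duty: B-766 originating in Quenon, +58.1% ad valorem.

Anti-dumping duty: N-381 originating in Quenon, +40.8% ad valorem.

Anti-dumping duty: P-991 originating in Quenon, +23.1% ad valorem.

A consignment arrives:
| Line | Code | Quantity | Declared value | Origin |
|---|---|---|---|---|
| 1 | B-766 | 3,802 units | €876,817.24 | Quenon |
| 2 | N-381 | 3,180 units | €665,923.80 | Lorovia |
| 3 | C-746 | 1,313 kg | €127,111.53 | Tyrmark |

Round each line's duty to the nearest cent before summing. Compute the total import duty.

€560,453.06

Line 1 (B-766, Quenon, 3,802 units, €876,817.24):
Base rate for B-766 is €3.39/unit.
B-766 has an FTA preferential rate, but origin Quenon is not Lorovia; base rate stands.
Additional duty on B-766 from Quenon: +58.1% ad valorem. Applied ad valorem rate = 58.1%.
Duty = €876,817.24 × 58.1% + 3,802 × €3.39 = €522,319.60.
Line 2 (N-381, Lorovia, 3,180 units, €665,923.80):
Base rate for N-381 is €0.98/unit.
Origin Lorovia qualifies under the Galia–Lorovia agreement and N-381 is covered: preferential rate Free applies instead.
The additional-duty order on N-381 targets Quenon, not Lorovia; it does not apply.
Duty = €665,923.80 × 0% = €0.00.
Line 3 (C-746, Tyrmark, 1,313 kg, €127,111.53):
Base rate for C-746 is 30%.
C-746 has an FTA preferential rate, but origin Tyrmark is not Lorovia; base rate stands.
Duty = €127,111.53 × 30% = €38,133.46.
Total = €522,319.60 + €0.00 + €38,133.46 = €560,453.06.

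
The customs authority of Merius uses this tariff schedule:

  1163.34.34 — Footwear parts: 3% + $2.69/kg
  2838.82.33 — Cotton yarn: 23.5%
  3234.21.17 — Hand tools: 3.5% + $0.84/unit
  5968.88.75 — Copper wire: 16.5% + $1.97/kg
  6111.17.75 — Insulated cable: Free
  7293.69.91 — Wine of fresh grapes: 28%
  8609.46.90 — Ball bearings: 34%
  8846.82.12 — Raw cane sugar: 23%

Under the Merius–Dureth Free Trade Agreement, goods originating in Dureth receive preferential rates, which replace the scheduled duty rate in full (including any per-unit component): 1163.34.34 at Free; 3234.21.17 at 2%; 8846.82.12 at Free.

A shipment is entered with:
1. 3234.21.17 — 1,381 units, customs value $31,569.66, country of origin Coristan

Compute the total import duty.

Line 1 (3234.21.17, Coristan, 1,381 units, $31,569.66):
Base rate for 3234.21.17 is 3.5% + $0.84/unit.
3234.21.17 has an FTA preferential rate, but origin Coristan is not Dureth; base rate stands.
Duty = $31,569.66 × 3.5% + 1,381 × $0.84 = $2,264.98.

$2,264.98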